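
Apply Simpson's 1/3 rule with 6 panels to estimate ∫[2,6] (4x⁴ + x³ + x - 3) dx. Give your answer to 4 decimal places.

6519.6214

h = (6 − 2)/6 = 0.666667.
Nodes x₀,…,x₆ = 2, 2.666667, 3.333333, 4, 4.666667, 5.333333, 6.
f(x) = 4x⁴ + x³ + x - 3: f₀=71, f₁=220.901235, f₂=531.197531, f₃=1089, f₄=2000.382716, f₅=3390.382716, f₆=5403.
(h/3)·[f₀ + 4f₁ + 2f₂ + 4f₃ + 2f₄ + 4f₅ + f₆] = 0.222222·(29338.296296) = 6519.6214.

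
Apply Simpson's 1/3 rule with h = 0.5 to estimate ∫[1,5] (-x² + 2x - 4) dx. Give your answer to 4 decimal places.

-33.3333

h = (5 − 1)/8 = 0.5.
Nodes x₀,…,x₈ = 1, 1.5, 2, 2.5, 3, 3.5, 4, 4.5, 5.
f(x) = -x² + 2x - 4: f₀=-3, f₁=-3.25, f₂=-4, f₃=-5.25, f₄=-7, f₅=-9.25, f₆=-12, f₇=-15.25, f₈=-19.
(h/3)·[f₀ + 4f₁ + 2f₂ + 4f₃ + 2f₄ + 4f₅ + 2f₆ + 4f₇ + f₈] = 0.166667·(-200) = -33.3333.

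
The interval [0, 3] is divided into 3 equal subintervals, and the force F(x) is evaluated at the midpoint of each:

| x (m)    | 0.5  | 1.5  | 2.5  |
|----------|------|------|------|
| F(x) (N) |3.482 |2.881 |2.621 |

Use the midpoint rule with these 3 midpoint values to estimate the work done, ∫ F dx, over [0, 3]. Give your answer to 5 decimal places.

h = 1, n = 3.
h·[y(m₁) + y(m₂) + y(m₃)] = 1·(8.984) = 8.98400.

8.98400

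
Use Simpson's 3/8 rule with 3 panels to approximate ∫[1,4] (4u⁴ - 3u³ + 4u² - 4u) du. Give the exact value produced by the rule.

684.75

h = (4 − 1)/3 = 1.
Nodes u₀,…,u₃ = 1, 2, 3, 4.
f(u) = 4u⁴ - 3u³ + 4u² - 4u: f₀=1, f₁=48, f₂=267, f₃=880.
(3h/8)·[f₀ + 3f₁ + 3f₂ + f₃] = 0.375·(1826) = 684.75.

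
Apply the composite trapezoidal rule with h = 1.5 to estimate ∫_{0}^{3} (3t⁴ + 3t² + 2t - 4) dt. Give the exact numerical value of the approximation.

232.40625

h = (3 − 0)/2 = 1.5.
Nodes t₀,…,t₂ = 0, 1.5, 3.
f(t) = 3t⁴ + 3t² + 2t - 4: f₀=-4, f₁=20.9375, f₂=272.
(h/2)·[f₀ + 2f₁ + f₂] = 0.75·(309.875) = 232.40625.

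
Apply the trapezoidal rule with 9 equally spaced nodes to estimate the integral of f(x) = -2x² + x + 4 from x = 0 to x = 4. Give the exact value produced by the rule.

h = (4 − 0)/8 = 0.5.
Nodes x₀,…,x₈ = 0, 0.5, 1, 1.5, 2, 2.5, 3, 3.5, 4.
f(x) = -2x² + x + 4: f₀=4, f₁=4, f₂=3, f₃=1, f₄=-2, f₅=-6, f₆=-11, f₇=-17, f₈=-24.
(h/2)·[f₀ + 2f₁ + 2f₂ + 2f₃ + 2f₄ + 2f₅ + 2f₆ + 2f₇ + f₈] = 0.25·(-76) = -19.

-19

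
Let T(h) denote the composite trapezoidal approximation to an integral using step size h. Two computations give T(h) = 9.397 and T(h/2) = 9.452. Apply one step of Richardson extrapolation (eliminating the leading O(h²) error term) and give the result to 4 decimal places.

9.4703

R = (4·T(h/2) − T(h)) / 3 = (4·9.452 − 9.397)/3 = (28.411)/3 = 9.4703.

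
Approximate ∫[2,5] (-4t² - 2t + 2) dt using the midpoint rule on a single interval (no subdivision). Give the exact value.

-162

M = (b−a)·f(3.5) = 3·(-54) = -162.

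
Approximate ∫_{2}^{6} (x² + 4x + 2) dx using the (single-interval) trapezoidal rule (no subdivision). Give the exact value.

T = (b−a)/2 · [f(2) + f(6)] = 2·[14 + 62] = 152.

152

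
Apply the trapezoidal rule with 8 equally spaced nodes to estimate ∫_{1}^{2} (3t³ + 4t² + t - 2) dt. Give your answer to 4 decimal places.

h = (2 − 1)/7 = 0.142857.
Nodes t₀,…,t₇ = 1, 1.142857, 1.285714, 1.428571, 1.571429, 1.714286, 1.857143, 2.
f(t) = 3t³ + 4t² + t - 2: f₀=6, f₁=8.845481, f₂=12.274052, f₃=16.338192, f₄=21.090379, f₅=26.583090, f₆=32.868805, f₇=40.
(h/2)·[f₀ + 2f₁ + 2f₂ + 2f₃ + 2f₄ + 2f₅ + 2f₆ + f₇] = 0.071429·(282) = 20.1429.

20.1429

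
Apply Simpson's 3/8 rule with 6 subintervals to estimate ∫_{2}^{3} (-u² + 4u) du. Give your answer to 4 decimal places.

3.6667

h = (3 − 2)/6 = 0.166667.
Nodes u₀,…,u₆ = 2, 2.166667, 2.333333, 2.5, 2.666667, 2.833333, 3.
f(u) = -u² + 4u: f₀=4, f₁=3.972222, f₂=3.888889, f₃=3.75, f₄=3.555556, f₅=3.305556, f₆=3.
(3h/8)·[f₀ + 3f₁ + 3f₂ + 2f₃ + 3f₄ + 3f₅ + f₆] = 0.0625·(58.666667) = 3.6667.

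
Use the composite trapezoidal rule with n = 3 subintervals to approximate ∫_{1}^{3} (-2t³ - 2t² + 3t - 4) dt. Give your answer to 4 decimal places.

h = (3 − 1)/3 = 0.666667.
Nodes t₀,…,t₃ = 1, 1.666667, 2.333333, 3.
f(t) = -2t³ - 2t² + 3t - 4: f₀=-5, f₁=-13.814815, f₂=-33.296296, f₃=-67.
(h/2)·[f₀ + 2f₁ + 2f₂ + f₃] = 0.333333·(-166.222222) = -55.4074.

-55.4074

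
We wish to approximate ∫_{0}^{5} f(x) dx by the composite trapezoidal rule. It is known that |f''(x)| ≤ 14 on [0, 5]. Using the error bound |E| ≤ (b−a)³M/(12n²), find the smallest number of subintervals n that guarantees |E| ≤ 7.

5

Need 1750/(12n²) ≤ 7.
n² ≥ 1750/(12·7) = 20.8333 ⇒ n ≥ 4.5644, so the smallest n is 5.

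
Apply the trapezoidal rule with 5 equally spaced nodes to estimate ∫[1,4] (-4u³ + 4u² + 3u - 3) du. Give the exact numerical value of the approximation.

-164.8125

h = (4 − 1)/4 = 0.75.
Nodes u₀,…,u₄ = 1, 1.75, 2.5, 3.25, 4.
f(u) = -4u³ + 4u² + 3u - 3: f₀=0, f₁=-6.9375, f₂=-33, f₃=-88.3125, f₄=-183.
(h/2)·[f₀ + 2f₁ + 2f₂ + 2f₃ + f₄] = 0.375·(-439.5) = -164.8125.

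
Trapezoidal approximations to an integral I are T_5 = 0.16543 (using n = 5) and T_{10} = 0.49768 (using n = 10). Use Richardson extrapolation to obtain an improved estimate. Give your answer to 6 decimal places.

R = (4·T_{10} − T_5) / 3 = (4·0.49768 − 0.16543)/3 = (1.82529)/3 = 0.608430.

0.608430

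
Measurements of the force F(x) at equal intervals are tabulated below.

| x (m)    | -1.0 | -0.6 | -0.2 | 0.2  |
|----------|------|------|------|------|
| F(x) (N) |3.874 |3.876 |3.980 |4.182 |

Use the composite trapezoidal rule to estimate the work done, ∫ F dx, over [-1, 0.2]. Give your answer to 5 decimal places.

h = 0.4, n = 3.
(h/2)·[y₀ + 2y₁ + 2y₂ + y₃] = 0.2·(23.768) = 4.75360.

4.75360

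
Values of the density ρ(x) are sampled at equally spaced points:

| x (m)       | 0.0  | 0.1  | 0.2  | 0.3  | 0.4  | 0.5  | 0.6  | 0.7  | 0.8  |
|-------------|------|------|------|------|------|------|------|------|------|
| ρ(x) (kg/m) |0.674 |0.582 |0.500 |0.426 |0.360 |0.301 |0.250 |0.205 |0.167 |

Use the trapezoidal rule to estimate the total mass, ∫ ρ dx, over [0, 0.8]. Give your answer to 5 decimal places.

h = 0.1, n = 8.
(h/2)·[y₀ + 2y₁ + 2y₂ + 2y₃ + 2y₄ + 2y₅ + 2y₆ + 2y₇ + y₈] = 0.05·(6.089) = 0.30445.

0.30445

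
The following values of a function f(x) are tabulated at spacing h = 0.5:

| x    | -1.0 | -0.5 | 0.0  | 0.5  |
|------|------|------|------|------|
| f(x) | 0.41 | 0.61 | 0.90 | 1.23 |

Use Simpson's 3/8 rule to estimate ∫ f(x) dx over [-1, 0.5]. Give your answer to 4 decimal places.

h = 0.5, n = 3.
(3h/8)·[y₀ + 3y₁ + 3y₂ + y₃] = 0.1875·(6.17) = 1.1569.

1.1569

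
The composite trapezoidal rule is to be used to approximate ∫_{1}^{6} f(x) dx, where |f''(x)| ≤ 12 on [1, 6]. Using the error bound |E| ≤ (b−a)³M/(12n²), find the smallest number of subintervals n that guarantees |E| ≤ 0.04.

Need 1500/(12n²) ≤ 0.04.
n² ≥ 1500/(12·0.04) = 3125 ⇒ n ≥ 55.9017, so the smallest n is 56.

56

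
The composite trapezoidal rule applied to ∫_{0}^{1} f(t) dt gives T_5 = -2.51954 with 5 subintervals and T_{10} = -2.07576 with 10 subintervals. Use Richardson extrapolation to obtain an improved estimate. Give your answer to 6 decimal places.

R = (4·T_{10} − T_5) / 3 = (4·(-2.07576) − (-2.51954))/3 = (-5.78350)/3 = -1.927833.

-1.927833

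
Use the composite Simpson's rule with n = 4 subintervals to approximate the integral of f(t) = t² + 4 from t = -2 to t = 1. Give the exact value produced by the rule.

h = (1 − (-2))/4 = 0.75.
Nodes t₀,…,t₄ = -2, -1.25, -0.5, 0.25, 1.
f(t) = t² + 4: f₀=8, f₁=5.5625, f₂=4.25, f₃=4.0625, f₄=5.
(h/3)·[f₀ + 4f₁ + 2f₂ + 4f₃ + f₄] = 0.25·(60) = 15.

15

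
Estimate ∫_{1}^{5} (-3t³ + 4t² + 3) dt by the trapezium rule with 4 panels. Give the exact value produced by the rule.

h = (5 − 1)/4 = 1.
Nodes t₀,…,t₄ = 1, 2, 3, 4, 5.
f(t) = -3t³ + 4t² + 3: f₀=4, f₁=-5, f₂=-42, f₃=-125, f₄=-272.
(h/2)·[f₀ + 2f₁ + 2f₂ + 2f₃ + f₄] = 0.5·(-612) = -306.

-306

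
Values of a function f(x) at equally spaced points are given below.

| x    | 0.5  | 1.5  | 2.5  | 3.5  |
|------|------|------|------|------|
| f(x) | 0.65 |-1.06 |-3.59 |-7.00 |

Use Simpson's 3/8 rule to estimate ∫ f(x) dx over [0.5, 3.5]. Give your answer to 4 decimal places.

h = 1, n = 3.
(3h/8)·[y₀ + 3y₁ + 3y₂ + y₃] = 0.375·(-20.30) = -7.6125.

-7.6125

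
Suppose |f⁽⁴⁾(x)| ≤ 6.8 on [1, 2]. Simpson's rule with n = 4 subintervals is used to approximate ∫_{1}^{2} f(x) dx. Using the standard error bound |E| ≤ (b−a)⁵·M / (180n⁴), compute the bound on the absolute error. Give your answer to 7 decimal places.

0.0001476

|E| ≤ (1)⁵·6.8 / (180·4⁴) = 6.8/46080 = 0.0001476.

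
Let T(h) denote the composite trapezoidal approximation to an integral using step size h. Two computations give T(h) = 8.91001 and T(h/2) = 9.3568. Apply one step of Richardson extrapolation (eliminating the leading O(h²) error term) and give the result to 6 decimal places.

9.505730

R = (4·T(h/2) − T(h)) / 3 = (4·9.3568 − 8.91001)/3 = (28.51719)/3 = 9.505730.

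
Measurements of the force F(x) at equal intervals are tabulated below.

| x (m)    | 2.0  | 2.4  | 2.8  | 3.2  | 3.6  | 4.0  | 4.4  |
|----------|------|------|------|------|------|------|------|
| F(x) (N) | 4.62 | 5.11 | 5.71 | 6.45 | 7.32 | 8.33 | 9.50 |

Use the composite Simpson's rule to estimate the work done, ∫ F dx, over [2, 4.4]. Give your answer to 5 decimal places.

15.96533

h = 0.4, n = 6.
(h/3)·[y₀ + 4y₁ + 2y₂ + 4y₃ + 2y₄ + 4y₅ + y₆] = 0.133333·(119.74) = 15.96533.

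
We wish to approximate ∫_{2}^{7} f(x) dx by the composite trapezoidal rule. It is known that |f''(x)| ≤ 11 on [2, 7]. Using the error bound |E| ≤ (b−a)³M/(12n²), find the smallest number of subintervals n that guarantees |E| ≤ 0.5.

Need 1375/(12n²) ≤ 0.5.
n² ≥ 1375/(12·0.5) = 229.167 ⇒ n ≥ 15.1383, so the smallest n is 16.

16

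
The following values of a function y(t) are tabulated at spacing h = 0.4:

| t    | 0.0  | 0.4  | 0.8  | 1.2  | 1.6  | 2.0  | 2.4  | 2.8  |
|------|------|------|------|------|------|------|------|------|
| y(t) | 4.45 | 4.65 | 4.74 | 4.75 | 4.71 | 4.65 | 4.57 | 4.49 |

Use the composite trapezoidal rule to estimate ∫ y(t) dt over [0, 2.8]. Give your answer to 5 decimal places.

h = 0.4, n = 7.
(h/2)·[y₀ + 2y₁ + 2y₂ + 2y₃ + 2y₄ + 2y₅ + 2y₆ + y₇] = 0.2·(65.08) = 13.01600.

13.01600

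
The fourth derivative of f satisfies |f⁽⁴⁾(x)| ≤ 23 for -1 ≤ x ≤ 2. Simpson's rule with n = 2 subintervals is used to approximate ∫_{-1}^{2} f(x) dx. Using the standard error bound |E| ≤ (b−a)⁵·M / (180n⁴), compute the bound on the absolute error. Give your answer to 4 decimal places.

1.9406

|E| ≤ (3)⁵·23 / (180·2⁴) = 5589/2880 = 1.9406.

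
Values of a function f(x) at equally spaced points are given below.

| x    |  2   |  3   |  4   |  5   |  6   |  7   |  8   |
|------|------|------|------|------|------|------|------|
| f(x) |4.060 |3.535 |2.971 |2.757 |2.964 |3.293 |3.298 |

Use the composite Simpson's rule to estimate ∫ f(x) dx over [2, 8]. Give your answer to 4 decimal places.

h = 1, n = 6.
(h/3)·[y₀ + 4y₁ + 2y₂ + 4y₃ + 2y₄ + 4y₅ + y₆] = 0.333333·(57.568) = 19.1893.

19.1893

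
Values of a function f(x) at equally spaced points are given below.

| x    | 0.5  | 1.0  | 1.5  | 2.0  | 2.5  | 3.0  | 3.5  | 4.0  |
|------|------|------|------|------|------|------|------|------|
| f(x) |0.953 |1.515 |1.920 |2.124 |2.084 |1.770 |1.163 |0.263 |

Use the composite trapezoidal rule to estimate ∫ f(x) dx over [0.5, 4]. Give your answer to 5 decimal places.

h = 0.5, n = 7.
(h/2)·[y₀ + 2y₁ + 2y₂ + 2y₃ + 2y₄ + 2y₅ + 2y₆ + y₇] = 0.25·(22.368) = 5.59200.

5.59200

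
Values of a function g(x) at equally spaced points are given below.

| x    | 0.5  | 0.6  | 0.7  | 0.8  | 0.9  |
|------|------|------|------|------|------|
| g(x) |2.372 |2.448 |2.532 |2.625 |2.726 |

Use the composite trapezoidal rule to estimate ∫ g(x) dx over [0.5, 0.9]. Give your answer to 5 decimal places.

1.01540

h = 0.1, n = 4.
(h/2)·[y₀ + 2y₁ + 2y₂ + 2y₃ + y₄] = 0.05·(20.308) = 1.01540.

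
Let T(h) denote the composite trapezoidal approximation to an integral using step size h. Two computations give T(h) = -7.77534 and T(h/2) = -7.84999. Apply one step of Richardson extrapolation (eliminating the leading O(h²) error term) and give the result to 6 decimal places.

-7.874873

R = (4·T(h/2) − T(h)) / 3 = (4·(-7.84999) − (-7.77534))/3 = (-23.62462)/3 = -7.874873.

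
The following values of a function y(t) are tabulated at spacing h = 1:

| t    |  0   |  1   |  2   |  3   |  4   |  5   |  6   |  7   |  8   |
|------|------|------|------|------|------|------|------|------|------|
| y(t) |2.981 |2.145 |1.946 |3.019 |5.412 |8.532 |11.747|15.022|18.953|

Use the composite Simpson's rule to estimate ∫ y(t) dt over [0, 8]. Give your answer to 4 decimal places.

58.3387

h = 1, n = 8.
(h/3)·[y₀ + 4y₁ + 2y₂ + 4y₃ + 2y₄ + 4y₅ + 2y₆ + 4y₇ + y₈] = 0.333333·(175.016) = 58.3387.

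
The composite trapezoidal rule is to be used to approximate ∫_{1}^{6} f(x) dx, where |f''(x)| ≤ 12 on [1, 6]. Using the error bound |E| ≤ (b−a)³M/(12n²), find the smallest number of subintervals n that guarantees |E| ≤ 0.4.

18

Need 1500/(12n²) ≤ 0.4.
n² ≥ 1500/(12·0.4) = 312.5 ⇒ n ≥ 17.6777, so the smallest n is 18.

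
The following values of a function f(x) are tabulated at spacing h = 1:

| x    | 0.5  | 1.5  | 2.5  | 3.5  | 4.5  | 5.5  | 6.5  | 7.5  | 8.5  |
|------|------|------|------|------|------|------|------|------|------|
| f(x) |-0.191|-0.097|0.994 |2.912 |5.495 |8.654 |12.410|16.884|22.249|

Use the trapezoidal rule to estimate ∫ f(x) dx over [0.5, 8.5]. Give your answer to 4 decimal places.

58.2810

h = 1, n = 8.
(h/2)·[y₀ + 2y₁ + 2y₂ + 2y₃ + 2y₄ + 2y₅ + 2y₆ + 2y₇ + y₈] = 0.5·(116.562) = 58.2810.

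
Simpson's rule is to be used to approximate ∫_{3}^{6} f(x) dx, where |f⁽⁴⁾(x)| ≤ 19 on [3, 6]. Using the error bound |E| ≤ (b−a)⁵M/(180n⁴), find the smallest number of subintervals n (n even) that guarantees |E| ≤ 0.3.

Need 4617/(180n⁴) ≤ 0.3.
n⁴ ≥ 4617/(180·0.3) = 85.5 ⇒ n ≥ 3.0408, so the smallest even n is 4. (n must be even for Simpson's rule.)

4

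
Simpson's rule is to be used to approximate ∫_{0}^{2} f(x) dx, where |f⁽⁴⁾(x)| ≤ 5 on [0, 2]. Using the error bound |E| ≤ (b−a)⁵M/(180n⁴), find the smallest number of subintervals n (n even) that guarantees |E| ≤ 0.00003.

Need 160/(180n⁴) ≤ 0.00003.
n⁴ ≥ 160/(180·0.00003) = 29629.6 ⇒ n ≥ 13.1199, so the smallest even n is 14. (n must be even for Simpson's rule.)

14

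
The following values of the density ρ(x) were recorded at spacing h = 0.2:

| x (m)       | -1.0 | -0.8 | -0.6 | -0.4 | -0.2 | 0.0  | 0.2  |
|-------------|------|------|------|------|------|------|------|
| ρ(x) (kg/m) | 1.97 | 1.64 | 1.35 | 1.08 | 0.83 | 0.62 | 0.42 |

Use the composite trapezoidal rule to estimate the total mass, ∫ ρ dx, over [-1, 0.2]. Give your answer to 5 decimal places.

h = 0.2, n = 6.
(h/2)·[y₀ + 2y₁ + 2y₂ + 2y₃ + 2y₄ + 2y₅ + y₆] = 0.1·(13.43) = 1.34300.

1.34300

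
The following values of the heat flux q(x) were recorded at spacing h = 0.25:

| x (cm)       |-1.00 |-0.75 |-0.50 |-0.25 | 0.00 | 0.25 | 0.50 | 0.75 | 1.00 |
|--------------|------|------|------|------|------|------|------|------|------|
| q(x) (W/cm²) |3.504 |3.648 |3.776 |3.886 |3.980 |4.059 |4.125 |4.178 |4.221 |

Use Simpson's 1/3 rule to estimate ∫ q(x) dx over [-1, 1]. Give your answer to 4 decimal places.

7.8809

h = 0.25, n = 8.
(h/3)·[y₀ + 4y₁ + 2y₂ + 4y₃ + 2y₄ + 4y₅ + 2y₆ + 4y₇ + y₈] = 0.083333·(94.571) = 7.8809.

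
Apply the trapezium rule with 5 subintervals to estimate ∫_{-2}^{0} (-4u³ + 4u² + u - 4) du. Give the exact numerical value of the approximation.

17.52

h = (0 − (-2))/5 = 0.4.
Nodes u₀,…,u₅ = -2, -1.6, -1.2, -0.8, -0.4, 0.
f(u) = -4u³ + 4u² + u - 4: f₀=42, f₁=21.024, f₂=7.472, f₃=-0.192, f₄=-3.504, f₅=-4.
(h/2)·[f₀ + 2f₁ + 2f₂ + 2f₃ + 2f₄ + f₅] = 0.2·(87.6) = 17.52.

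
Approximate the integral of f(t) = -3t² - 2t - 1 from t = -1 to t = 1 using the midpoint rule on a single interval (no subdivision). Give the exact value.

M = (b−a)·f(0) = 2·(-1) = -2.

-2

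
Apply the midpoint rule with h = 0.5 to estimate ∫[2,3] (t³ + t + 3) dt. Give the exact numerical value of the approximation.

h = (3 − 2)/2 = 0.5.
Midpoints m₁,…,m₂ = 2.25, 2.75.
f(m₁)=16.640625, f(m₂)=26.546875.
h·[f(m₁) + f(m₂)] = 0.5·(43.1875) = 21.59375.

21.59375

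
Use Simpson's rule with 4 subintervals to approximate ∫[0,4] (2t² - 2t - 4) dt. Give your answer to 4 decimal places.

h = (4 − 0)/4 = 1.
Nodes t₀,…,t₄ = 0, 1, 2, 3, 4.
f(t) = 2t² - 2t - 4: f₀=-4, f₁=-4, f₂=0, f₃=8, f₄=20.
(h/3)·[f₀ + 4f₁ + 2f₂ + 4f₃ + f₄] = 0.333333·(32) = 10.6667.

10.6667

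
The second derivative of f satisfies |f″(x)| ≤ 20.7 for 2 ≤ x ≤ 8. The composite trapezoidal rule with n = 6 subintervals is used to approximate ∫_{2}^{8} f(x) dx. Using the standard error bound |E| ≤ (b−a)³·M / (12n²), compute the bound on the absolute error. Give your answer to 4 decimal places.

|E| ≤ (6)³·20.7 / (12·6²) = 4471.2/432 = 10.3500.

10.3500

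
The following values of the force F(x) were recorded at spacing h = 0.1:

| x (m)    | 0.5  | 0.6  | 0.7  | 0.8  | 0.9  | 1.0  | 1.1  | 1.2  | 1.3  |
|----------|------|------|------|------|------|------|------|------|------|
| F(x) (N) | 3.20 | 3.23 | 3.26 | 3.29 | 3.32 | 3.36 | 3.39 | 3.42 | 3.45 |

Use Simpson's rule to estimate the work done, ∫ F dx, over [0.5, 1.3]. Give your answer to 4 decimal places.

2.6597

h = 0.1, n = 8.
(h/3)·[y₀ + 4y₁ + 2y₂ + 4y₃ + 2y₄ + 4y₅ + 2y₆ + 4y₇ + y₈] = 0.033333·(79.79) = 2.6597.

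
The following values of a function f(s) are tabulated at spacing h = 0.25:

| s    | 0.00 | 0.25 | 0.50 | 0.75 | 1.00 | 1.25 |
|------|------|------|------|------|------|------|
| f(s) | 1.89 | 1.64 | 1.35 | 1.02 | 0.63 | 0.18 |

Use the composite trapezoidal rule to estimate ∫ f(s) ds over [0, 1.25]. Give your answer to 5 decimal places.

h = 0.25, n = 5.
(h/2)·[y₀ + 2y₁ + 2y₂ + 2y₃ + 2y₄ + y₅] = 0.125·(11.35) = 1.41875.

1.41875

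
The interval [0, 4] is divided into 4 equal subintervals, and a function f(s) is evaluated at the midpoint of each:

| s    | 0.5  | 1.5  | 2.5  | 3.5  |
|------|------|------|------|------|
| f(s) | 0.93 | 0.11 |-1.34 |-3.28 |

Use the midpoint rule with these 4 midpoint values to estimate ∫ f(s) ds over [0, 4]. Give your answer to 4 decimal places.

-3.5800

h = 1, n = 4.
h·[y(m₁) + y(m₂) + y(m₃) + y(m₄)] = 1·(-3.58) = -3.5800.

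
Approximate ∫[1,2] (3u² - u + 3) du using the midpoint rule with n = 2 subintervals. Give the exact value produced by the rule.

8.4375

h = (2 − 1)/2 = 0.5.
Midpoints m₁,…,m₂ = 1.25, 1.75.
f(m₁)=6.4375, f(m₂)=10.4375.
h·[f(m₁) + f(m₂)] = 0.5·(16.875) = 8.4375.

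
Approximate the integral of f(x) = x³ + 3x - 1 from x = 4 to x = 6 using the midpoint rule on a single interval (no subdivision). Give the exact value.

278

M = (b−a)·f(5) = 2·(139) = 278.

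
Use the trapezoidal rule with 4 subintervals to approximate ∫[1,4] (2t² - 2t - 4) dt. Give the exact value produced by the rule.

h = (4 − 1)/4 = 0.75.
Nodes t₀,…,t₄ = 1, 1.75, 2.5, 3.25, 4.
f(t) = 2t² - 2t - 4: f₀=-4, f₁=-1.375, f₂=3.5, f₃=10.625, f₄=20.
(h/2)·[f₀ + 2f₁ + 2f₂ + 2f₃ + f₄] = 0.375·(41.5) = 15.5625.

15.5625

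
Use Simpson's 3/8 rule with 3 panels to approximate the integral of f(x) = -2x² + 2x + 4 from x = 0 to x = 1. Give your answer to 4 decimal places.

4.3333

h = (1 − 0)/3 = 0.333333.
Nodes x₀,…,x₃ = 0, 0.333333, 0.666667, 1.
f(x) = -2x² + 2x + 4: f₀=4, f₁=4.444444, f₂=4.444444, f₃=4.
(3h/8)·[f₀ + 3f₁ + 3f₂ + f₃] = 0.125·(34.666667) = 4.3333.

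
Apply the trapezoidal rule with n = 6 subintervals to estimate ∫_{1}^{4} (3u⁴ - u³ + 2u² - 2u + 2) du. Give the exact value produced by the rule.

598.09375

h = (4 − 1)/6 = 0.5.
Nodes u₀,…,u₆ = 1, 1.5, 2, 2.5, 3, 3.5, 4.
f(u) = 3u⁴ - u³ + 2u² - 2u + 2: f₀=4, f₁=15.3125, f₂=46, f₃=111.0625, f₄=230, f₅=426.8125, f₆=730.
(h/2)·[f₀ + 2f₁ + 2f₂ + 2f₃ + 2f₄ + 2f₅ + f₆] = 0.25·(2392.375) = 598.09375.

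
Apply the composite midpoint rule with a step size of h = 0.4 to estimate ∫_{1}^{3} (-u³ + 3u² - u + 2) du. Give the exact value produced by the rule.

h = (3 − 1)/5 = 0.4.
Midpoints m₁,…,m₅ = 1.2, 1.6, 2, 2.4, 2.8.
f(m₁)=3.392, f(m₂)=3.984, f(m₃)=4, f(m₄)=3.056, f(m₅)=0.768.
h·[f(m₁) + f(m₂) + f(m₃) + f(m₄) + f(m₅)] = 0.4·(15.2) = 6.08.

6.08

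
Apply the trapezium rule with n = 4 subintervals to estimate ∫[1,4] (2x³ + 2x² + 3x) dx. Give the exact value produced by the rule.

196.78125

h = (4 − 1)/4 = 0.75.
Nodes x₀,…,x₄ = 1, 1.75, 2.5, 3.25, 4.
f(x) = 2x³ + 2x² + 3x: f₀=7, f₁=22.09375, f₂=51.25, f₃=99.53125, f₄=172.
(h/2)·[f₀ + 2f₁ + 2f₂ + 2f₃ + f₄] = 0.375·(524.75) = 196.78125.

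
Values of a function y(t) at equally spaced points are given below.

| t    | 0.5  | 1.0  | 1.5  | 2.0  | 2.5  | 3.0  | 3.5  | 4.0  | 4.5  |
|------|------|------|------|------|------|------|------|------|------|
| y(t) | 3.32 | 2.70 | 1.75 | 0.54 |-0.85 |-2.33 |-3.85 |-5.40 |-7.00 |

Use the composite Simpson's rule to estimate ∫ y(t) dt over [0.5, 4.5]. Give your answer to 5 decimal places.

h = 0.5, n = 8.
(h/3)·[y₀ + 4y₁ + 2y₂ + 4y₃ + 2y₄ + 4y₅ + 2y₆ + 4y₇ + y₈] = 0.166667·(-27.54) = -4.59000.

-4.59000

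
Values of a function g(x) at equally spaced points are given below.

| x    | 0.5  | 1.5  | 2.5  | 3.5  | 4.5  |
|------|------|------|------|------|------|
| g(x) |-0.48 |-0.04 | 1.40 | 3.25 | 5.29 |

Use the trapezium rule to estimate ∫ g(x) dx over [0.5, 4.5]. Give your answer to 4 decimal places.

7.0150

h = 1, n = 4.
(h/2)·[y₀ + 2y₁ + 2y₂ + 2y₃ + y₄] = 0.5·(14.03) = 7.0150.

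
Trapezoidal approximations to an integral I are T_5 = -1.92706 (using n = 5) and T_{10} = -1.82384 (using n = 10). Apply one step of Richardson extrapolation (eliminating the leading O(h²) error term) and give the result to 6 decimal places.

R = (4·T_{10} − T_5) / 3 = (4·(-1.82384) − (-1.92706))/3 = (-5.36830)/3 = -1.789433.

-1.789433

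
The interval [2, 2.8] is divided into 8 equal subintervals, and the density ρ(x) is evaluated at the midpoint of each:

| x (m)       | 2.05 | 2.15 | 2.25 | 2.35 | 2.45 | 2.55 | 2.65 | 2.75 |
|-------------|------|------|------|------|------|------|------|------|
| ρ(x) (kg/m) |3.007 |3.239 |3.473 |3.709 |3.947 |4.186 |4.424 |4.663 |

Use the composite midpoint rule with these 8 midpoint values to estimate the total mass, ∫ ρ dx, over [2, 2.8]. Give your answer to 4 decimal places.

h = 0.1, n = 8.
h·[y(m₁) + y(m₂) + y(m₃) + y(m₄) + y(m₅) + y(m₆) + y(m₇) + y(m₈)] = 0.1·(30.648) = 3.0648.

3.0648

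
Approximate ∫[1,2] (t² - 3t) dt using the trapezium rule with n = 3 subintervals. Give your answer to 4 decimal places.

-2.1481

h = (2 − 1)/3 = 0.333333.
Nodes t₀,…,t₃ = 1, 1.333333, 1.666667, 2.
f(t) = t² - 3t: f₀=-2, f₁=-2.222222, f₂=-2.222222, f₃=-2.
(h/2)·[f₀ + 2f₁ + 2f₂ + f₃] = 0.166667·(-12.888889) = -2.1481.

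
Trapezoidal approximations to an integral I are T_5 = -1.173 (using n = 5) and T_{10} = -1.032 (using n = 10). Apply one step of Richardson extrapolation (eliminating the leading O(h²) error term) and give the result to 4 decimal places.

R = (4·T_{10} − T_5) / 3 = (4·(-1.032) − (-1.173))/3 = (-2.955)/3 = -0.9850.

-0.9850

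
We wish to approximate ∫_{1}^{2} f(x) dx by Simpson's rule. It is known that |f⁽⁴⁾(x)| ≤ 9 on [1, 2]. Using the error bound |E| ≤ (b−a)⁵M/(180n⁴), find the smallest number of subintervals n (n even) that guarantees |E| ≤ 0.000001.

16

Need 9/(180n⁴) ≤ 0.000001.
n⁴ ≥ 9/(180·0.000001) = 50000 ⇒ n ≥ 14.9535, so the smallest even n is 16. (n must be even for Simpson's rule.)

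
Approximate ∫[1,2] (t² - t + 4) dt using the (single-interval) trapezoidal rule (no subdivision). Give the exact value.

T = (b−a)/2 · [f(1) + f(2)] = 0.5·[4 + 6] = 5.

5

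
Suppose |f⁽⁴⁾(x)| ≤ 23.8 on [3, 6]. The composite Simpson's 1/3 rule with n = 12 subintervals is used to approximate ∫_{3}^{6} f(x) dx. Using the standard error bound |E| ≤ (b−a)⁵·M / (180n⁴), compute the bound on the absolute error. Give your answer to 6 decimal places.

|E| ≤ (3)⁵·23.8 / (180·12⁴) = 5783.4/3732480 = 0.001549.

0.001549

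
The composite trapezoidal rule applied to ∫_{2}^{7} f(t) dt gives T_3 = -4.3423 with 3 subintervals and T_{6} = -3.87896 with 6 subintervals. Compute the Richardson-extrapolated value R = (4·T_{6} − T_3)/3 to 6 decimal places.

R = (4·T_{6} − T_3) / 3 = (4·(-3.87896) − (-4.3423))/3 = (-11.17354)/3 = -3.724513.

-3.724513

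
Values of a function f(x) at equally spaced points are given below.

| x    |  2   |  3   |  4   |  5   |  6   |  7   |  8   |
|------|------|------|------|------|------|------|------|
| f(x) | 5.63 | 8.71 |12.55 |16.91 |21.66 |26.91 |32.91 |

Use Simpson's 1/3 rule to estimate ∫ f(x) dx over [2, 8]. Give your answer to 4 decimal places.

h = 1, n = 6.
(h/3)·[y₀ + 4y₁ + 2y₂ + 4y₃ + 2y₄ + 4y₅ + y₆] = 0.333333·(317.08) = 105.6933.

105.6933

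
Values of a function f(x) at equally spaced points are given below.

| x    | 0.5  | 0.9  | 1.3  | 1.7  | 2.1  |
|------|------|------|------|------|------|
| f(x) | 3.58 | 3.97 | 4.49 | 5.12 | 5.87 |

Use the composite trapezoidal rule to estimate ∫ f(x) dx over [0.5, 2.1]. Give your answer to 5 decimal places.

h = 0.4, n = 4.
(h/2)·[y₀ + 2y₁ + 2y₂ + 2y₃ + y₄] = 0.2·(36.61) = 7.32200.

7.32200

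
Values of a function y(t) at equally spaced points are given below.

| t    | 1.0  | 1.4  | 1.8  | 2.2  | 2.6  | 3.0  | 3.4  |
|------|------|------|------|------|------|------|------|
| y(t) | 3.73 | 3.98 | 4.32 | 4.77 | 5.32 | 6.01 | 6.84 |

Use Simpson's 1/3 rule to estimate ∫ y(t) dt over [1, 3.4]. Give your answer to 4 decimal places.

11.8520

h = 0.4, n = 6.
(h/3)·[y₀ + 4y₁ + 2y₂ + 4y₃ + 2y₄ + 4y₅ + y₆] = 0.133333·(88.89) = 11.8520.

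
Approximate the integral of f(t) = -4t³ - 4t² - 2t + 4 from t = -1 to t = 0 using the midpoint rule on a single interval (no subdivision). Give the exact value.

M = (b−a)·f(-0.5) = 1·(4.5) = 4.5.

4.5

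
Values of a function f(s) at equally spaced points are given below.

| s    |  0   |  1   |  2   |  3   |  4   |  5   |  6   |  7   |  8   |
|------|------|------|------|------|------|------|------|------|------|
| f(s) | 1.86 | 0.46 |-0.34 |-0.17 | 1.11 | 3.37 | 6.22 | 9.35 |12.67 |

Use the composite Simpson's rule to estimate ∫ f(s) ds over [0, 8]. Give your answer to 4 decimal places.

26.8500

h = 1, n = 8.
(h/3)·[y₀ + 4y₁ + 2y₂ + 4y₃ + 2y₄ + 4y₅ + 2y₆ + 4y₇ + y₈] = 0.333333·(80.55) = 26.8500.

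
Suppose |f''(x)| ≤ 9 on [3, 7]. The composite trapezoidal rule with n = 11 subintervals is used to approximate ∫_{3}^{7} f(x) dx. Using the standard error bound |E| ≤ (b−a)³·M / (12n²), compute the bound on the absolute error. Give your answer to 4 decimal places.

0.3967

|E| ≤ (4)³·9 / (12·11²) = 576/1452 = 0.3967.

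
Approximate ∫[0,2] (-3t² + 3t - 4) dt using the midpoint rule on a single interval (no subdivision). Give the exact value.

M = (b−a)·f(1) = 2·(-4) = -8.

-8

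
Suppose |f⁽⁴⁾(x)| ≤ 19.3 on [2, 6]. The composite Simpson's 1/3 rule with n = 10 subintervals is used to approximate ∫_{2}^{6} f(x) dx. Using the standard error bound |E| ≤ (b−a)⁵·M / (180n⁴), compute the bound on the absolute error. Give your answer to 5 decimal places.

|E| ≤ (4)⁵·19.3 / (180·10⁴) = 19763.2/1800000 = 0.01098.

0.01098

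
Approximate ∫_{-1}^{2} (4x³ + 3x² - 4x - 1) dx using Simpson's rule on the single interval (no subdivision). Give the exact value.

S = (b−a)/6 · [f(-1) + 4f(0.5) + f(2)] = 0.5·[2 + 4·(-1.75) + 35] = 15.

15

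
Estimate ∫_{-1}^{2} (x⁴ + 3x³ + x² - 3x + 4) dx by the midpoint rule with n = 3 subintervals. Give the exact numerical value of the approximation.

25.5625

h = (2 − (-1))/3 = 1.
Midpoints m₁,…,m₃ = -0.5, 0.5, 1.5.
f(m₁)=5.4375, f(m₂)=3.1875, f(m₃)=16.9375.
h·[f(m₁) + f(m₂) + f(m₃)] = 1·(25.5625) = 25.5625.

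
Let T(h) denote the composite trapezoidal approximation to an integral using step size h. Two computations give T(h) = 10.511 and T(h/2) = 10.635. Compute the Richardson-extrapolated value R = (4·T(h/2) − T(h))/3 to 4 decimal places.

R = (4·T(h/2) − T(h)) / 3 = (4·10.635 − 10.511)/3 = (32.029)/3 = 10.6763.

10.6763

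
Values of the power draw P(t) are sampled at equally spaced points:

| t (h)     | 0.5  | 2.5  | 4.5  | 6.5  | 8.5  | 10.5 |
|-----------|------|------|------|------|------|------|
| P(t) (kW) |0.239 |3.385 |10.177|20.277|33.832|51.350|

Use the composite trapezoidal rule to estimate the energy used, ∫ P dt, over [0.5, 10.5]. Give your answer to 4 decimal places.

186.9310

h = 2, n = 5.
(h/2)·[y₀ + 2y₁ + 2y₂ + 2y₃ + 2y₄ + y₅] = 1·(186.931) = 186.9310.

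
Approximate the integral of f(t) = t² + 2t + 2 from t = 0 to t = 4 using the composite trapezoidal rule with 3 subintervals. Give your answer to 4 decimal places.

h = (4 − 0)/3 = 1.333333.
Nodes t₀,…,t₃ = 0, 1.333333, 2.666667, 4.
f(t) = t² + 2t + 2: f₀=2, f₁=6.444444, f₂=14.444444, f₃=26.
(h/2)·[f₀ + 2f₁ + 2f₂ + f₃] = 0.666667·(69.777778) = 46.5185.

46.5185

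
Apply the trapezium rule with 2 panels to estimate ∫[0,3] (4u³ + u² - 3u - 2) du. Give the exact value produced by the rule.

h = (3 − 0)/2 = 1.5.
Nodes u₀,…,u₂ = 0, 1.5, 3.
f(u) = 4u³ + u² - 3u - 2: f₀=-2, f₁=9.25, f₂=106.
(h/2)·[f₀ + 2f₁ + f₂] = 0.75·(122.5) = 91.875.

91.875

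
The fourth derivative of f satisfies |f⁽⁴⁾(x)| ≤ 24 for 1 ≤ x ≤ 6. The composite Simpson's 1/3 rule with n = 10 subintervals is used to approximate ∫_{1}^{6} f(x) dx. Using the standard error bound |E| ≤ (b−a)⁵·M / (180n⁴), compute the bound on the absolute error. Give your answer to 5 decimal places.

|E| ≤ (5)⁵·24 / (180·10⁴) = 75000/1800000 = 0.04167.

0.04167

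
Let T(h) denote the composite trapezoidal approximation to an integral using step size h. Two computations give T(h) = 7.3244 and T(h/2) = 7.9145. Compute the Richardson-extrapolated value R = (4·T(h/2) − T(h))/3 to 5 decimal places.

R = (4·T(h/2) − T(h)) / 3 = (4·7.9145 − 7.3244)/3 = (24.3336)/3 = 8.11120.

8.11120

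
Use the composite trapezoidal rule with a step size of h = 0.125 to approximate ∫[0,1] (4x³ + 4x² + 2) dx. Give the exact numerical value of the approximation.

4.359375

h = (1 − 0)/8 = 0.125.
Nodes x₀,…,x₈ = 0, 0.125, 0.25, 0.375, 0.5, 0.625, 0.75, 0.875, 1.
f(x) = 4x³ + 4x² + 2: f₀=2, f₁=2.0703125, f₂=2.3125, f₃=2.7734375, f₄=3.5, f₅=4.5390625, f₆=5.9375, f₇=7.7421875, f₈=10.
(h/2)·[f₀ + 2f₁ + 2f₂ + 2f₃ + 2f₄ + 2f₅ + 2f₆ + 2f₇ + f₈] = 0.0625·(69.75) = 4.359375.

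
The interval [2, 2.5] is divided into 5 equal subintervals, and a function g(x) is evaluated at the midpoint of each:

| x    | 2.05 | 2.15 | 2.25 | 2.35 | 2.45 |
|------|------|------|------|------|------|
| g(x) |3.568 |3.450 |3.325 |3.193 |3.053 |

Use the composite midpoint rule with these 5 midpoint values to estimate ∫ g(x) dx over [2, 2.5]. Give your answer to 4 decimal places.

1.6589

h = 0.1, n = 5.
h·[y(m₁) + y(m₂) + y(m₃) + y(m₄) + y(m₅)] = 0.1·(16.589) = 1.6589.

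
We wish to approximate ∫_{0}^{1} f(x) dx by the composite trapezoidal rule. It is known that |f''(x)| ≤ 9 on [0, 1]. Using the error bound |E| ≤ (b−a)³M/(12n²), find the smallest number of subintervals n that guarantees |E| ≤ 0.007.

Need 9/(12n²) ≤ 0.007.
n² ≥ 9/(12·0.007) = 107.143 ⇒ n ≥ 10.3510, so the smallest n is 11.

11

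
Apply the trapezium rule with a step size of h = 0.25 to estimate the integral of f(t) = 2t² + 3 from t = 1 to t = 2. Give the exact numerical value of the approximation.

7.6875

h = (2 − 1)/4 = 0.25.
Nodes t₀,…,t₄ = 1, 1.25, 1.5, 1.75, 2.
f(t) = 2t² + 3: f₀=5, f₁=6.125, f₂=7.5, f₃=9.125, f₄=11.
(h/2)·[f₀ + 2f₁ + 2f₂ + 2f₃ + f₄] = 0.125·(61.5) = 7.6875.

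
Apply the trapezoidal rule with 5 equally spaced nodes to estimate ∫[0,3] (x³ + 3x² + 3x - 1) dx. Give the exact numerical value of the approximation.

h = (3 − 0)/4 = 0.75.
Nodes x₀,…,x₄ = 0, 0.75, 1.5, 2.25, 3.
f(x) = x³ + 3x² + 3x - 1: f₀=-1, f₁=3.359375, f₂=13.625, f₃=32.328125, f₄=62.
(h/2)·[f₀ + 2f₁ + 2f₂ + 2f₃ + f₄] = 0.375·(159.625) = 59.859375.

59.859375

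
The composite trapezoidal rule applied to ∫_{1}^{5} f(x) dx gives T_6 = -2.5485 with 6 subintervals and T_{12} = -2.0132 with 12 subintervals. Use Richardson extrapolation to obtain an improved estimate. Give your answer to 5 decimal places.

R = (4·T_{12} − T_6) / 3 = (4·(-2.0132) − (-2.5485))/3 = (-5.5043)/3 = -1.83477.

-1.83477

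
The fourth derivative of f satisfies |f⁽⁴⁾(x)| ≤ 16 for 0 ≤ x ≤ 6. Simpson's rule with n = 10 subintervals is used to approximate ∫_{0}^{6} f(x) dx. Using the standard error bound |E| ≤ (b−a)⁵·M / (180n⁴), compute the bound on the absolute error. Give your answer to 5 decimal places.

|E| ≤ (6)⁵·16 / (180·10⁴) = 124416/1800000 = 0.06912.

0.06912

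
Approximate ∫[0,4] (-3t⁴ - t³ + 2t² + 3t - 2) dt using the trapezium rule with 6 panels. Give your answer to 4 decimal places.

-649.2840

h = (4 − 0)/6 = 0.666667.
Nodes t₀,…,t₆ = 0, 0.666667, 1.333333, 2, 2.666667, 3.333333, 4.
f(t) = -3t⁴ - t³ + 2t² + 3t - 2: f₀=-2, f₁=0, f₂=-6.296296, f₃=-44, f₄=-150.444444, f₅=-377.185185, f₆=-790.
(h/2)·[f₀ + 2f₁ + 2f₂ + 2f₃ + 2f₄ + 2f₅ + f₆] = 0.333333·(-1947.851852) = -649.2840.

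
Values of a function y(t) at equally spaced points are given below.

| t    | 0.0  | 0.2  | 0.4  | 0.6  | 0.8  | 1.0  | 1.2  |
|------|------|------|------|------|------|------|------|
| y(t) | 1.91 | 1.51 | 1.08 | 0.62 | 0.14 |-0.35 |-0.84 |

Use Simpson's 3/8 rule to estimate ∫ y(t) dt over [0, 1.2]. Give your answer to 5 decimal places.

h = 0.2, n = 6.
(3h/8)·[y₀ + 3y₁ + 3y₂ + 2y₃ + 3y₄ + 3y₅ + y₆] = 0.075·(9.45) = 0.70875.

0.70875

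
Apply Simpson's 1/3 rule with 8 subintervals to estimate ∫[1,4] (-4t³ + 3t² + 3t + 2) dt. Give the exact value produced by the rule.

h = (4 − 1)/8 = 0.375.
Nodes t₀,…,t₈ = 1, 1.375, 1.75, 2.125, 2.5, 2.875, 3.25, 3.625, 4.
f(t) = -4t³ + 3t² + 3t + 2: f₀=4, f₁=1.3984375, f₂=-5, f₃=-16.4609375, f₄=-34.25, f₅=-59.6328125, f₆=-93.875, f₇=-138.2421875, f₈=-194.
(h/3)·[f₀ + 4f₁ + 2f₂ + 4f₃ + 2f₄ + 4f₅ + 2f₆ + 4f₇ + f₈] = 0.125·(-1308) = -163.5.

-163.5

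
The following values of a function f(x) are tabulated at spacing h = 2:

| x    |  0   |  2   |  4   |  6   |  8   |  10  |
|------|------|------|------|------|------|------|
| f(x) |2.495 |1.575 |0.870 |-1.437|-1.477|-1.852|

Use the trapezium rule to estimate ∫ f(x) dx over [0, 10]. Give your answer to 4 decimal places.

h = 2, n = 5.
(h/2)·[y₀ + 2y₁ + 2y₂ + 2y₃ + 2y₄ + y₅] = 1·(-0.295) = -0.2950.

-0.2950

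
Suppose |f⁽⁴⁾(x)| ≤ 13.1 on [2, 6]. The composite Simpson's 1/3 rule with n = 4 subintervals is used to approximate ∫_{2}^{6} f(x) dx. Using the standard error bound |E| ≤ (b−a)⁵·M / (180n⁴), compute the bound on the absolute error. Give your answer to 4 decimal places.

0.2911

|E| ≤ (4)⁵·13.1 / (180·4⁴) = 13414.4/46080 = 0.2911.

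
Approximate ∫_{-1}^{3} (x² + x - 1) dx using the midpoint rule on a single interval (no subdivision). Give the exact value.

4

M = (b−a)·f(1) = 4·(1) = 4.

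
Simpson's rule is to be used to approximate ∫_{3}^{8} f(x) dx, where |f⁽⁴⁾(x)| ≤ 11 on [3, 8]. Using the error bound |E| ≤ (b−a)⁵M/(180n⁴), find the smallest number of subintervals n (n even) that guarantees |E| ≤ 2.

Need 34375/(180n⁴) ≤ 2.
n⁴ ≥ 34375/(180·2) = 95.4861 ⇒ n ≥ 3.1260, so the smallest even n is 4. (n must be even for Simpson's rule.)

4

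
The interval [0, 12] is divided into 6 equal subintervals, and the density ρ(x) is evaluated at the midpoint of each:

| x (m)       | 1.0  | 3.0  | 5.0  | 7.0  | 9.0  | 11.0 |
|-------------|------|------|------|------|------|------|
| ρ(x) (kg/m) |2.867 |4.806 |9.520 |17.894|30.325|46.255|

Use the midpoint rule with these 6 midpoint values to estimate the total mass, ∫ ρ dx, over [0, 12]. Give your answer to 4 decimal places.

h = 2, n = 6.
h·[y(m₁) + y(m₂) + y(m₃) + y(m₄) + y(m₅) + y(m₆)] = 2·(111.667) = 223.3340.

223.3340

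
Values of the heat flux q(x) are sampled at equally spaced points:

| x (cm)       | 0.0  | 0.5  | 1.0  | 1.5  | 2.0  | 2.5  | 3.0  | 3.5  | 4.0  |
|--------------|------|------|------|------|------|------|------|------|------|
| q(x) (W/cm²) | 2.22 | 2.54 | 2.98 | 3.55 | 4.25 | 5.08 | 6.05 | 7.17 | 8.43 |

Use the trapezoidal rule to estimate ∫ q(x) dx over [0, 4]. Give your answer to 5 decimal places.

18.47250

h = 0.5, n = 8.
(h/2)·[y₀ + 2y₁ + 2y₂ + 2y₃ + 2y₄ + 2y₅ + 2y₆ + 2y₇ + y₈] = 0.25·(73.89) = 18.47250.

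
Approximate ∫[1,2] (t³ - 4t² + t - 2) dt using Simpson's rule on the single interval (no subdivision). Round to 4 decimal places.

-6.0833

S = (b−a)/6 · [f(1) + 4f(1.5) + f(2)] = 0.166667·[(-4) + 4·(-6.125) + (-8)] = -6.0833.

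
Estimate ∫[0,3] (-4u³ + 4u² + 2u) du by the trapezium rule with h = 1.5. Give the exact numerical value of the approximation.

h = (3 − 0)/2 = 1.5.
Nodes u₀,…,u₂ = 0, 1.5, 3.
f(u) = -4u³ + 4u² + 2u: f₀=0, f₁=-1.5, f₂=-66.
(h/2)·[f₀ + 2f₁ + f₂] = 0.75·(-69) = -51.75.

-51.75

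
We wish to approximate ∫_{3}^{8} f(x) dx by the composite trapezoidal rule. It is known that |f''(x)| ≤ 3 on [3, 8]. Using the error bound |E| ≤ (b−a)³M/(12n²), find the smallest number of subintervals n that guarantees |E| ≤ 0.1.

18

Need 375/(12n²) ≤ 0.1.
n² ≥ 375/(12·0.1) = 312.5 ⇒ n ≥ 17.6777, so the smallest n is 18.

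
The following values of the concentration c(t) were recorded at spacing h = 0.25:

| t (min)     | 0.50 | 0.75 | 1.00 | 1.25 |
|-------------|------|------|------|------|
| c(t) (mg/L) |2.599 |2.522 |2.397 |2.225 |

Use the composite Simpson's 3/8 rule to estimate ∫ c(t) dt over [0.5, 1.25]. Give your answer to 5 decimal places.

h = 0.25, n = 3.
(3h/8)·[y₀ + 3y₁ + 3y₂ + y₃] = 0.09375·(19.581) = 1.83572.

1.83572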